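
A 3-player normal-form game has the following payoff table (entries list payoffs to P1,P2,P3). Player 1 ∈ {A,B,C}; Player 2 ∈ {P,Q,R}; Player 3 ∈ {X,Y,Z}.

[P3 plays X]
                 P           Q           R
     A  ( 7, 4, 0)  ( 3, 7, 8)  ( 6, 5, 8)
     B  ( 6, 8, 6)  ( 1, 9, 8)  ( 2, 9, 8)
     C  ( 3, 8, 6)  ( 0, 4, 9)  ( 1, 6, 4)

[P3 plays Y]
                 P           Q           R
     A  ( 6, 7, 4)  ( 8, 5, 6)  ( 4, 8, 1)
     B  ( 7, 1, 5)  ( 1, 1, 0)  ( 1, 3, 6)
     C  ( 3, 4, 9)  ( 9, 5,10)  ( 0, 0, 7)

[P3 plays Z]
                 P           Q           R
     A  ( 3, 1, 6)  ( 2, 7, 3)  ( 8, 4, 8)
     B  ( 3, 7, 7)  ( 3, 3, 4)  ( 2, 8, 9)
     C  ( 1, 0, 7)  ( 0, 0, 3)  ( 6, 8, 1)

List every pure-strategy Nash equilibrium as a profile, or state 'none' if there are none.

NE set: (A,Q,X), (C,Q,Y)

(A,P,X): not NE [P2→Q gives 7>4; P3→Z gives 6>0]
(A,P,Y): not NE [P1→B gives 7>6; P2→R gives 8>7; P3→Z gives 6>4]
(A,P,Z): not NE [P2→Q gives 7>1]
(A,Q,X): NE
(A,Q,Y): not NE [P1→C gives 9>8; P2→R gives 8>5; P3→X gives 8>6]
(A,Q,Z): not NE [P1→B gives 3>2; P3→X gives 8>3]
(A,R,X): not NE [P2→Q gives 7>5]
(A,R,Y): not NE [P3→Z gives 8>1]
(A,R,Z): not NE [P2→Q gives 7>4]
(B,P,X): not NE [P1→A gives 7>6; P2→R gives 9>8; P3→Z gives 7>6]
(B,P,Y): not NE [P2→R gives 3>1; P3→Z gives 7>5]
(B,P,Z): not NE [P2→R gives 8>7]
(B,Q,X): not NE [P1→A gives 3>1]
(B,Q,Y): not NE [P1→C gives 9>1; P2→R gives 3>1; P3→X gives 8>0]
(B,Q,Z): not NE [P2→R gives 8>3; P3→X gives 8>4]
(B,R,X): not NE [P1→A gives 6>2; P3→Z gives 9>8]
(B,R,Y): not NE [P1→A gives 4>1; P3→Z gives 9>6]
(B,R,Z): not NE [P1→A gives 8>2]
(C,P,X): not NE [P1→A gives 7>3; P3→Y gives 9>6]
(C,P,Y): not NE [P1→B gives 7>3; P2→Q gives 5>4]
(C,P,Z): not NE [P1→B gives 3>1; P2→R gives 8>0; P3→Y gives 9>7]
(C,Q,X): not NE [P1→A gives 3>0; P2→P gives 8>4; P3→Y gives 10>9]
(C,Q,Y): NE
(C,Q,Z): not NE [P1→B gives 3>0; P2→R gives 8>0; P3→Y gives 10>3]
(C,R,X): not NE [P1→A gives 6>1; P2→P gives 8>6; P3→Y gives 7>4]
(C,R,Y): not NE [P1→A gives 4>0; P2→Q gives 5>0]
(C,R,Z): not NE [P1→A gives 8>6; P3→Y gives 7>1]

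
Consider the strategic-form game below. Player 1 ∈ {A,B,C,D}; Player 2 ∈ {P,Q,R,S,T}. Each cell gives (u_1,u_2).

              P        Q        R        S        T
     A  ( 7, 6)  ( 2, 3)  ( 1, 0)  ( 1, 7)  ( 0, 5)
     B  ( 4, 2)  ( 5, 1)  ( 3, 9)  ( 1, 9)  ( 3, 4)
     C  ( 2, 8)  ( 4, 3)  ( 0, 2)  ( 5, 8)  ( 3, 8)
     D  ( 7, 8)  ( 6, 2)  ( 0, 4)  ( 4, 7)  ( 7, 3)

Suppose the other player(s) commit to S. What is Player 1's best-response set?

u_1(A vs S) = 1
u_1(B vs S) = 1
u_1(C vs S) = 5
u_1(D vs S) = 4
max payoff 5 at {C}

P1 best: {C}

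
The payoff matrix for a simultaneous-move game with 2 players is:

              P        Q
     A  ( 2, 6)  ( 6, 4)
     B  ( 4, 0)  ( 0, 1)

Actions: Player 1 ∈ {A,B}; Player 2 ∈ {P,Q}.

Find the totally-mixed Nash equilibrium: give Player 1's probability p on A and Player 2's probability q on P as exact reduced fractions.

p=1/3, q=3/4

P1 indiff ⇒ q·2+(1-q)·6 = q·4+(1-q)·0 ⇒ q(-2) = (1-q)(-6) ⇒ q = 3/4
P2 indiff ⇒ p·6+(1-p)·0 = p·4+(1-p)·1 ⇒ p(2) = (1-p)(1) ⇒ p = 1/3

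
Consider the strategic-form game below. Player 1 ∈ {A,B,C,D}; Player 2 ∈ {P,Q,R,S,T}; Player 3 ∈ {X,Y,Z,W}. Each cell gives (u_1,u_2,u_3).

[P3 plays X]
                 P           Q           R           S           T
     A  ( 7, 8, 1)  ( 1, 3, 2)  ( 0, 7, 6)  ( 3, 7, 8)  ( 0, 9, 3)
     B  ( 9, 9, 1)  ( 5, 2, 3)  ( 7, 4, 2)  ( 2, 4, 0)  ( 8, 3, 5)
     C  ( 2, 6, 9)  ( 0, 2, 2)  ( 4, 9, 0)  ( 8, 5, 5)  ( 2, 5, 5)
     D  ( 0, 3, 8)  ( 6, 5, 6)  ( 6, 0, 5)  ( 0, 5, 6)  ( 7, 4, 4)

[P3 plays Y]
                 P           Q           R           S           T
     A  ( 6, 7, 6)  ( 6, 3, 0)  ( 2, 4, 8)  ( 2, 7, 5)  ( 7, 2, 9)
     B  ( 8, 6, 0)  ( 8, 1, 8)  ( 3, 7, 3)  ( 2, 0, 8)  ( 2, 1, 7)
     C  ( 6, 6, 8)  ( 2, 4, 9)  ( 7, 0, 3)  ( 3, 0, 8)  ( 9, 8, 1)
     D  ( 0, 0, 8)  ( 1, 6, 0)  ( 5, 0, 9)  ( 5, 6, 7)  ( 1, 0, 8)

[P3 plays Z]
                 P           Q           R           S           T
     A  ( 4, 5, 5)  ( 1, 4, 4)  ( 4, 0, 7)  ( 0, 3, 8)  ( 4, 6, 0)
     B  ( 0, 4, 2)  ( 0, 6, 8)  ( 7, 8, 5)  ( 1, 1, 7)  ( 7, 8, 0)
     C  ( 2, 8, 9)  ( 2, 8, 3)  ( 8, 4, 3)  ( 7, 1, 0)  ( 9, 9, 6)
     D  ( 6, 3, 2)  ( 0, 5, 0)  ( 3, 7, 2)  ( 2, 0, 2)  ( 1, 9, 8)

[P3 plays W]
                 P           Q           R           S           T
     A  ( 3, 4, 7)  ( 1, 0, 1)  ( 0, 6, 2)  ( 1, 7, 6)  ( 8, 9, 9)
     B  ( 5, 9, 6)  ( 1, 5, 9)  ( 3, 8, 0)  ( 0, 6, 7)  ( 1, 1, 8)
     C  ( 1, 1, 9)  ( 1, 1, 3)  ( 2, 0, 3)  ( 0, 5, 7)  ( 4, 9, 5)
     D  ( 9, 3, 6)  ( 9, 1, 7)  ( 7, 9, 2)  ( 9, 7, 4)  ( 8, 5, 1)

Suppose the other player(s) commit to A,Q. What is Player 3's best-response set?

P3 best: {Z}

u_3(X vs A,Q) = 2
u_3(Y vs A,Q) = 0
u_3(Z vs A,Q) = 4
u_3(W vs A,Q) = 1
max payoff 4 at {Z}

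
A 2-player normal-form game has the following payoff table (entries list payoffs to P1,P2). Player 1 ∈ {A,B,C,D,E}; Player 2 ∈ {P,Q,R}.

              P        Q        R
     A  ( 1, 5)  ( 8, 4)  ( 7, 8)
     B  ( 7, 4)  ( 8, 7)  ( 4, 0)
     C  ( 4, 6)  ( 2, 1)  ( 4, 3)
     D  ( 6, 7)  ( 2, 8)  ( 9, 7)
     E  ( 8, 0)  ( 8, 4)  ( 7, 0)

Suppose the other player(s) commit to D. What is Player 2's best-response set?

u_2(P vs D) = 7
u_2(Q vs D) = 8
u_2(R vs D) = 7
max payoff 8 at {Q}

BR_2 = {Q}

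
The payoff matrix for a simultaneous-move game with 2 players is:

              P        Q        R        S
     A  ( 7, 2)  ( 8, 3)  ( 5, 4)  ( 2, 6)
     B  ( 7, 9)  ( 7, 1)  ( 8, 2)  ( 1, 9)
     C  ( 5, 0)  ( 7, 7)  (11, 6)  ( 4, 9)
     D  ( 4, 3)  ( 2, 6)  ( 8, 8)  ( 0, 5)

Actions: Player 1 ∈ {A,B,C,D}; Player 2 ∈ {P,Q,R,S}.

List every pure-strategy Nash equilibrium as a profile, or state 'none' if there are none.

PSNE = {(B,P), (C,S)}

(A,P): not NE [P2→S gives 6>2]
(A,Q): not NE [P2→S gives 6>3]
(A,R): not NE [P1→C gives 11>5; P2→S gives 6>4]
(A,S): not NE [P1→C gives 4>2]
(B,P): NE
(B,Q): not NE [P1→A gives 8>7; P2→S gives 9>1]
(B,R): not NE [P1→C gives 11>8; P2→S gives 9>2]
(B,S): not NE [P1→C gives 4>1]
(C,P): not NE [P1→B gives 7>5; P2→S gives 9>0]
(C,Q): not NE [P1→A gives 8>7; P2→S gives 9>7]
(C,R): not NE [P2→S gives 9>6]
(C,S): NE
(D,P): not NE [P1→B gives 7>4; P2→R gives 8>3]
(D,Q): not NE [P1→A gives 8>2; P2→R gives 8>6]
(D,R): not NE [P1→C gives 11>8]
(D,S): not NE [P1→C gives 4>0; P2→R gives 8>5]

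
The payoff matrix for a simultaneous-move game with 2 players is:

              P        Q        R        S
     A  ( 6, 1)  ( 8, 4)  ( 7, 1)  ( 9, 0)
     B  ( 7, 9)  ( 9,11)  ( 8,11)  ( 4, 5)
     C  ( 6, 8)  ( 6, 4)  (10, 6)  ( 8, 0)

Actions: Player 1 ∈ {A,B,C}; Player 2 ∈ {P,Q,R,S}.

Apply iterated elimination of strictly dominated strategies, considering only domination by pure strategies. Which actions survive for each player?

Survivors P1:{B,C} P2:{P,Q,R}

P2 drop S (P beats it: A:1>0 B:9>5 C:8>0)
P1 drop A (B beats it: P:7>6 Q:9>8 R:8>7)
P1→{B,C} P2→{P,Q,R}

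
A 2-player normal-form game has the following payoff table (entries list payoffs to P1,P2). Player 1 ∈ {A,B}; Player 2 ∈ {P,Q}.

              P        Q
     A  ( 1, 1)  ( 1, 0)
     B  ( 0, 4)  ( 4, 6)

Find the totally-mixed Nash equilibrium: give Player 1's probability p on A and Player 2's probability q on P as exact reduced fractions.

p=2/3, q=3/4

P1 indiff ⇒ q·1+(1-q)·1 = q·0+(1-q)·4 ⇒ q(1) = (1-q)(3) ⇒ q = 3/4
P2 indiff ⇒ p·1+(1-p)·4 = p·0+(1-p)·6 ⇒ p(1) = (1-p)(2) ⇒ p = 2/3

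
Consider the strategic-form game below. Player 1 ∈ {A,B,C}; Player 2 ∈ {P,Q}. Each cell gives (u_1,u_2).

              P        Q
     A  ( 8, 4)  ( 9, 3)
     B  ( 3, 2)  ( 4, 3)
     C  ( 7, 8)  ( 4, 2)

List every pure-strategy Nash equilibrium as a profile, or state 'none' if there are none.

(A,P): NE
(A,Q): not NE [P2→P gives 4>3]
(B,P): not NE [P1→A gives 8>3; P2→Q gives 3>2]
(B,Q): not NE [P1→A gives 9>4]
(C,P): not NE [P1→A gives 8>7]
(C,Q): not NE [P1→A gives 9>4; P2→P gives 8>2]

PSNE = {(A,P)}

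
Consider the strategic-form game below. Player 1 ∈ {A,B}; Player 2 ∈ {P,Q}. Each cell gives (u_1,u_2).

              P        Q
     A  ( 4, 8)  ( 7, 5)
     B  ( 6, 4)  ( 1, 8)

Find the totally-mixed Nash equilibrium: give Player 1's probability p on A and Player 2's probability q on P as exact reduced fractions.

P1 indiff ⇒ q·4+(1-q)·7 = q·6+(1-q)·1 ⇒ q(-2) = (1-q)(-6) ⇒ q = 3/4
P2 indiff ⇒ p·8+(1-p)·4 = p·5+(1-p)·8 ⇒ p(3) = (1-p)(4) ⇒ p = 4/7

p=4/7, q=3/4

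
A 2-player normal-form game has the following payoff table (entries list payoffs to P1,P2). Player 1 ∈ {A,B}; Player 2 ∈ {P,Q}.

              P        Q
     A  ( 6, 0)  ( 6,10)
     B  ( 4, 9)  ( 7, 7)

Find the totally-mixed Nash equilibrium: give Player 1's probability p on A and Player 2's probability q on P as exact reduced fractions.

p=1/6, q=1/3

P1 indiff ⇒ q·6+(1-q)·6 = q·4+(1-q)·7 ⇒ q(2) = (1-q)(1) ⇒ q = 1/3
P2 indiff ⇒ p·0+(1-p)·9 = p·10+(1-p)·7 ⇒ p(-10) = (1-p)(-2) ⇒ p = 1/6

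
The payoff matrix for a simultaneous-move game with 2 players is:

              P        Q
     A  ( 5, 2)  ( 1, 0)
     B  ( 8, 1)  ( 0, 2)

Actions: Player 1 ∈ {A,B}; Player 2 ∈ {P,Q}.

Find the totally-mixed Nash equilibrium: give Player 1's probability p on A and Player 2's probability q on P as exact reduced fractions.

P1 indiff ⇒ q·5+(1-q)·1 = q·8+(1-q)·0 ⇒ q(-3) = (1-q)(-1) ⇒ q = 1/4
P2 indiff ⇒ p·2+(1-p)·1 = p·0+(1-p)·2 ⇒ p(2) = (1-p)(1) ⇒ p = 1/3

p=1/3, q=1/4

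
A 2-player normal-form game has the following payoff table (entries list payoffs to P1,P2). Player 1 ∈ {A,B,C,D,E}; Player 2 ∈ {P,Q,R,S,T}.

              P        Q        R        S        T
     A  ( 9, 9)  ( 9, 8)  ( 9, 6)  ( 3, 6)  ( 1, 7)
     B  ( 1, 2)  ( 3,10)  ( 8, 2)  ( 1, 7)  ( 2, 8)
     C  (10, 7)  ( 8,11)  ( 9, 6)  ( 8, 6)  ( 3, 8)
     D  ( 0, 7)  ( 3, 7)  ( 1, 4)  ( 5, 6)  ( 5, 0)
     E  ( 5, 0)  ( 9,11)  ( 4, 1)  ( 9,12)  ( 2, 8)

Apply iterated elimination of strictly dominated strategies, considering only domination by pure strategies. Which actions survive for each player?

Survivors P1:{A,C,E} P2:{P,Q,S}

P1 drop B (C beats it: P:10>1 Q:8>3 R:9>8 S:8>1 T:3>2)
P2 drop R (Q beats it: A:8>6 C:11>6 D:7>4 E:11>1)
P2 drop T (Q beats it: A:8>7 C:11>8 D:7>0 E:11>8)
P1 drop D (C beats it: P:10>0 Q:8>3 S:8>5)
P1→{A,C,E} P2→{P,Q,S}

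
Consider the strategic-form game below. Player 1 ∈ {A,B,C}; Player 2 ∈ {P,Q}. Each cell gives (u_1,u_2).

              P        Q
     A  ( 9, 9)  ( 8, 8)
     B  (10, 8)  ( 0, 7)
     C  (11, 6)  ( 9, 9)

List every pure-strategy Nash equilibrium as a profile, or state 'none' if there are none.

Nash profiles: (C,Q)

(A,P): not NE [P1→C gives 11>9]
(A,Q): not NE [P1→C gives 9>8; P2→P gives 9>8]
(B,P): not NE [P1→C gives 11>10]
(B,Q): not NE [P1→C gives 9>0; P2→P gives 8>7]
(C,P): not NE [P2→Q gives 9>6]
(C,Q): NE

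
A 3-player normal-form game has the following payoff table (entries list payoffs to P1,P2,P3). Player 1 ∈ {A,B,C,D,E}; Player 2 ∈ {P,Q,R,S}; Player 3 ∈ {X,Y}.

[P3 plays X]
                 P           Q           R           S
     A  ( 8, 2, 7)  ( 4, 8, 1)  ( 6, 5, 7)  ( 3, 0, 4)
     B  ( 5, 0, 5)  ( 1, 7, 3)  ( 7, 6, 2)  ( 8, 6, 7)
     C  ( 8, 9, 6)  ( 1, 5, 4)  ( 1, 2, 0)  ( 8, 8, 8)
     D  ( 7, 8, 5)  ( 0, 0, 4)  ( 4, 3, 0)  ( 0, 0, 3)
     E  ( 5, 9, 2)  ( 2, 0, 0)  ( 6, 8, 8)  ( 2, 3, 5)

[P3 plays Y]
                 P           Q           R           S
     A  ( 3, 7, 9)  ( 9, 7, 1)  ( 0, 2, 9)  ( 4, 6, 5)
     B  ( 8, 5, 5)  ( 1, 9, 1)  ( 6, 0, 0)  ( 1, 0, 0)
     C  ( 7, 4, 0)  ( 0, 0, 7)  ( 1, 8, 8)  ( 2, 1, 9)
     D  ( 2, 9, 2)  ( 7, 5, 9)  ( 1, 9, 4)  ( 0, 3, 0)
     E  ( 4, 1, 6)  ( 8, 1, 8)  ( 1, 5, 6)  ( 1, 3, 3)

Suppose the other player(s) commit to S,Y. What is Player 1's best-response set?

argmax u_1 = {A}

u_1(A vs S,Y) = 4
u_1(B vs S,Y) = 1
u_1(C vs S,Y) = 2
u_1(D vs S,Y) = 0
u_1(E vs S,Y) = 1
max payoff 4 at {A}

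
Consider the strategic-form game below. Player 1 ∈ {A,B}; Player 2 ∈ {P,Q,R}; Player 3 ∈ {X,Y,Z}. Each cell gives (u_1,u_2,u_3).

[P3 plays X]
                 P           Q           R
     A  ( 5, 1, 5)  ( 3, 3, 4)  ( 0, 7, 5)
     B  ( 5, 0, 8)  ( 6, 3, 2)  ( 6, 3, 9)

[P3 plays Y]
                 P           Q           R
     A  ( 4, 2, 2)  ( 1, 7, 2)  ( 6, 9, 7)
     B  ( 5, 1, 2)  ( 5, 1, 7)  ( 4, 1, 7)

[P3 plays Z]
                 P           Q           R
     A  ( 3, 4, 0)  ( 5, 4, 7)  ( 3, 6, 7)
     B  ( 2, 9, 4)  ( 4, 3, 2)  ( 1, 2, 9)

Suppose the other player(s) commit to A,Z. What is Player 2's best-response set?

u_2(P vs A,Z) = 4
u_2(Q vs A,Z) = 4
u_2(R vs A,Z) = 6
max payoff 6 at {R}

P2 best: {R}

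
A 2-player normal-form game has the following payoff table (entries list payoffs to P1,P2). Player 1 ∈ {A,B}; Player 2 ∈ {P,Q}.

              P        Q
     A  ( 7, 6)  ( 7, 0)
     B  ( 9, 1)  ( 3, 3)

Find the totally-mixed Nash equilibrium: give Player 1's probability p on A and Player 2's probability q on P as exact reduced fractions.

P1 indiff ⇒ q·7+(1-q)·7 = q·9+(1-q)·3 ⇒ q(-2) = (1-q)(-4) ⇒ q = 2/3
P2 indiff ⇒ p·6+(1-p)·1 = p·0+(1-p)·3 ⇒ p(6) = (1-p)(2) ⇒ p = 1/4

P1 mixes 1/4 on A; P2 mixes 2/3 on P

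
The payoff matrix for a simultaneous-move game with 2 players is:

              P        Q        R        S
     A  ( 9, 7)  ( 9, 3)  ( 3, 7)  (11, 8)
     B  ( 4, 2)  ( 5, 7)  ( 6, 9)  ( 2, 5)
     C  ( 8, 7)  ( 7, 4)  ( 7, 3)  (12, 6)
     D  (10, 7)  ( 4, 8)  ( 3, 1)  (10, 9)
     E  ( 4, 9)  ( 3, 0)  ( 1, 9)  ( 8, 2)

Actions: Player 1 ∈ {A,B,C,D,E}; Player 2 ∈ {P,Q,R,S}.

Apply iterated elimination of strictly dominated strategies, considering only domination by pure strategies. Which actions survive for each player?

P1 drop B (C beats it: P:8>4 Q:7>5 R:7>6 S:12>2)
P1 drop E (A beats it: P:9>4 Q:9>3 R:3>1 S:11>8)
P2 drop Q (S beats it: A:8>3 C:6>4 D:9>8)
P2 drop R (S beats it: A:8>7 C:6>3 D:9>1)
P1→{A,C,D} P2→{P,S}

IESDS → P1:{A,C,D} P2:{P,S}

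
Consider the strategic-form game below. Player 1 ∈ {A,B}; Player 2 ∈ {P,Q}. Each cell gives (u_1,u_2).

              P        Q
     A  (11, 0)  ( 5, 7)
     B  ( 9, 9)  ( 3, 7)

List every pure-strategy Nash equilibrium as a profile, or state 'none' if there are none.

PSNE = {(A,Q)}

(A,P): not NE [P2→Q gives 7>0]
(A,Q): NE
(B,P): not NE [P1→A gives 11>9]
(B,Q): not NE [P1→A gives 5>3; P2→P gives 9>7]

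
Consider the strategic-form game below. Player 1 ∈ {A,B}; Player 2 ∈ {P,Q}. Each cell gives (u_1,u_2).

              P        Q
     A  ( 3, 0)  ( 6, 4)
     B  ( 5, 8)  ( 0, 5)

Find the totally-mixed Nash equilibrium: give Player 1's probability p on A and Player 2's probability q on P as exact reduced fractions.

P1 indiff ⇒ q·3+(1-q)·6 = q·5+(1-q)·0 ⇒ q(-2) = (1-q)(-6) ⇒ q = 3/4
P2 indiff ⇒ p·0+(1-p)·8 = p·4+(1-p)·5 ⇒ p(-4) = (1-p)(-3) ⇒ p = 3/7

p=3/7, q=3/4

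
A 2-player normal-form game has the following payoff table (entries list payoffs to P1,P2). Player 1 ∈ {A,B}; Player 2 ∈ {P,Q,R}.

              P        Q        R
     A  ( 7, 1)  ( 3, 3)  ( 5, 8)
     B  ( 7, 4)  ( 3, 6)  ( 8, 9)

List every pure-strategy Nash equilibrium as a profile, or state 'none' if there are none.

(A,P): not NE [P2→R gives 8>1]
(A,Q): not NE [P2→R gives 8>3]
(A,R): not NE [P1→B gives 8>5]
(B,P): not NE [P2→R gives 9>4]
(B,Q): not NE [P2→R gives 9>6]
(B,R): NE

NE set: (B,R)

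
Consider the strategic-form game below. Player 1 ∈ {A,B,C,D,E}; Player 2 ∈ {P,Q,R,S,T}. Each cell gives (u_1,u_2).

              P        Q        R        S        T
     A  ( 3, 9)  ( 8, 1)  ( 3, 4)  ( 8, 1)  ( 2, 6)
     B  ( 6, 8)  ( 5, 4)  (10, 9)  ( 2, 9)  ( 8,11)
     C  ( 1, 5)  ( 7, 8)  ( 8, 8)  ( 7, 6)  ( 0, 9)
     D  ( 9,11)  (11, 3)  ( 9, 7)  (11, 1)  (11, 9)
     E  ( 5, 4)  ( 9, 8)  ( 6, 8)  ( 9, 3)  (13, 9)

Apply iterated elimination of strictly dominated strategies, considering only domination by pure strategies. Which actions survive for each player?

P1 drop A (D beats it: P:9>3 Q:11>8 R:9>3 S:11>8 T:11>2)
P1 drop C (D beats it: P:9>1 Q:11>7 R:9>8 S:11>7 T:11>0)
P2 drop Q (T beats it: B:11>4 D:9>3 E:9>8)
P2 drop R (T beats it: B:11>9 D:9>7 E:9>8)
P1 drop B (D beats it: P:9>6 S:11>2 T:11>8)
P2 drop S (P beats it: D:11>1 E:4>3)
P1→{D,E} P2→{P,T}

Remaining: P1:{D,E} P2:{P,T}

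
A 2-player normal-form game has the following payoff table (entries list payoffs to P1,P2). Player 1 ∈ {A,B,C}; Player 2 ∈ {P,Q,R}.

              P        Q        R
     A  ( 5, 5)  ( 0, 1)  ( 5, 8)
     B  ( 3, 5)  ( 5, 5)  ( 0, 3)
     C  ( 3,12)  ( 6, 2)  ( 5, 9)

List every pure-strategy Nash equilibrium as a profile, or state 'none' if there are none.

(A,P): not NE [P2→R gives 8>5]
(A,Q): not NE [P1→C gives 6>0; P2→R gives 8>1]
(A,R): NE
(B,P): not NE [P1→A gives 5>3]
(B,Q): not NE [P1→C gives 6>5]
(B,R): not NE [P1→C gives 5>0; P2→Q gives 5>3]
(C,P): not NE [P1→A gives 5>3]
(C,Q): not NE [P2→P gives 12>2]
(C,R): not NE [P2→P gives 12>9]

PSNE = {(A,R)}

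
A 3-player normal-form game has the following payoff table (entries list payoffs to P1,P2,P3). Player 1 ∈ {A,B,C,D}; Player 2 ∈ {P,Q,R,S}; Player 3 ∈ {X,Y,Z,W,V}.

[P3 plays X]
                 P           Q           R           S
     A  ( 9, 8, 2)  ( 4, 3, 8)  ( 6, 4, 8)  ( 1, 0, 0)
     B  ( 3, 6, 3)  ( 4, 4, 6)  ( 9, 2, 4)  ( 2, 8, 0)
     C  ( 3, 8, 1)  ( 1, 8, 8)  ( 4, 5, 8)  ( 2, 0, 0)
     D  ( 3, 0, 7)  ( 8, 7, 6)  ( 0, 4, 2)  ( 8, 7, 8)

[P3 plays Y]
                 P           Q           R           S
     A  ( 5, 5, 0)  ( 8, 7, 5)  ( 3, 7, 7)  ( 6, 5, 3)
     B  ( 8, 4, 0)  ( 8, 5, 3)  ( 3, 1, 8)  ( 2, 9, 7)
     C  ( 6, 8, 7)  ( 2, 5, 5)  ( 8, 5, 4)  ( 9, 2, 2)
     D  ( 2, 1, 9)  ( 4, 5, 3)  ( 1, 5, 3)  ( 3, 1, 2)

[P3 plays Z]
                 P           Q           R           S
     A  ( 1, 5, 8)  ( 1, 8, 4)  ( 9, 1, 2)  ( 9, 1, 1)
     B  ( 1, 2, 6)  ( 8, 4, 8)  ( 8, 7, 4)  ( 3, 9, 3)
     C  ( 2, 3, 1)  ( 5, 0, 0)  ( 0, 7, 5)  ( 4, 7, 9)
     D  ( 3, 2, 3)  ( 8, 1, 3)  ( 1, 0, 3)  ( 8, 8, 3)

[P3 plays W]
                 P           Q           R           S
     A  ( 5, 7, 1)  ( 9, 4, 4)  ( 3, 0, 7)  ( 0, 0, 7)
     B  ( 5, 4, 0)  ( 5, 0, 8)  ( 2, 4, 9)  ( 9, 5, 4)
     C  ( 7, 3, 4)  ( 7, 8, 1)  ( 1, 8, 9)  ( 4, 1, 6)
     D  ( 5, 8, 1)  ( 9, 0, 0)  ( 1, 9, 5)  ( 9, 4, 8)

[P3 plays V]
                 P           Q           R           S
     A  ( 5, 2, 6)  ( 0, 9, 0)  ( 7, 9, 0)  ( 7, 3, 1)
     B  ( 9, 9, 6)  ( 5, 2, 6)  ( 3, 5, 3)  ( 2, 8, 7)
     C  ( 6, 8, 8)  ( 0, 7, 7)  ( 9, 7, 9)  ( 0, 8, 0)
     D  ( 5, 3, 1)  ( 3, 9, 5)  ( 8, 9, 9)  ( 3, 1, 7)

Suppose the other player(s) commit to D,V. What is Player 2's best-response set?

u_2(P vs D,V) = 3
u_2(Q vs D,V) = 9
u_2(R vs D,V) = 9
u_2(S vs D,V) = 1
max payoff 9 at {Q,R}

argmax u_2 = {Q,R}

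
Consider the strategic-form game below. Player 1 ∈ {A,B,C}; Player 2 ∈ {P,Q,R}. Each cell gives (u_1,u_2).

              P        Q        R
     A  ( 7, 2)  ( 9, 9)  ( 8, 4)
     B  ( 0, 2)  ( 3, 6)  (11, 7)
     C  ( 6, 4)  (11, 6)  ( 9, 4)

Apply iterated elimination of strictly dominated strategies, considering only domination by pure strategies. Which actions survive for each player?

IESDS → P1:{B,C} P2:{Q,R}

P2 drop P (Q beats it: A:9>2 B:6>2 C:6>4)
P1 drop A (C beats it: Q:11>9 R:9>8)
P1→{B,C} P2→{Q,R}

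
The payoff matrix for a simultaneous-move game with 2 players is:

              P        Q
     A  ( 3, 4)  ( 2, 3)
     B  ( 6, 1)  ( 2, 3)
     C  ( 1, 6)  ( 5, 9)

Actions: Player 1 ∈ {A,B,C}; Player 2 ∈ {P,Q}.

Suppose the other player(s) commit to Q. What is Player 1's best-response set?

P1 best: {C}

u_1(A vs Q) = 2
u_1(B vs Q) = 2
u_1(C vs Q) = 5
max payoff 5 at {C}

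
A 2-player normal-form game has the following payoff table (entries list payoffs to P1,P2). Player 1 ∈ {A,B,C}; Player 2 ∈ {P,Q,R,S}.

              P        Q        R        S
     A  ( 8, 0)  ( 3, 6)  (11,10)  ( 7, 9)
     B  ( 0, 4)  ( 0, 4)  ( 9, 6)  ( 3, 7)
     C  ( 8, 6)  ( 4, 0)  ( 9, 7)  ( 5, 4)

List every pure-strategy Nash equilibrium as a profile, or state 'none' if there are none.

NE set: (A,R)

(A,P): not NE [P2→R gives 10>0]
(A,Q): not NE [P1→C gives 4>3; P2→R gives 10>6]
(A,R): NE
(A,S): not NE [P2→R gives 10>9]
(B,P): not NE [P1→C gives 8>0; P2→S gives 7>4]
(B,Q): not NE [P1→C gives 4>0; P2→S gives 7>4]
(B,R): not NE [P1→A gives 11>9; P2→S gives 7>6]
(B,S): not NE [P1→A gives 7>3]
(C,P): not NE [P2→R gives 7>6]
(C,Q): not NE [P2→R gives 7>0]
(C,R): not NE [P1→A gives 11>9]
(C,S): not NE [P1→A gives 7>5; P2→R gives 7>4]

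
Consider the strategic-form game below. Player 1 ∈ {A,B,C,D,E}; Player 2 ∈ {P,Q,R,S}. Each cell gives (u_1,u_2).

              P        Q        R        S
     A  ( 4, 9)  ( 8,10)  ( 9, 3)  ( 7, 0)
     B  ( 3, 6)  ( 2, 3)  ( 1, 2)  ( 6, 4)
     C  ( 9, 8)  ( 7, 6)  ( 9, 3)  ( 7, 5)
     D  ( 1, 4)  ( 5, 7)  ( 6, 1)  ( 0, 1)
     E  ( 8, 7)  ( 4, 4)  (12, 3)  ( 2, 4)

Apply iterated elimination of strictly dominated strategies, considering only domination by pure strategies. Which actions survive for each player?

P1 drop B (A beats it: P:4>3 Q:8>2 R:9>1 S:7>6)
P1 drop D (A beats it: P:4>1 Q:8>5 R:9>6 S:7>0)
P2 drop R (P beats it: A:9>3 C:8>3 E:7>3)
P1 drop E (C beats it: P:9>8 Q:7>4 S:7>2)
P2 drop S (P beats it: A:9>0 C:8>5)
P1→{A,C} P2→{P,Q}

Survivors P1:{A,C} P2:{P,Q}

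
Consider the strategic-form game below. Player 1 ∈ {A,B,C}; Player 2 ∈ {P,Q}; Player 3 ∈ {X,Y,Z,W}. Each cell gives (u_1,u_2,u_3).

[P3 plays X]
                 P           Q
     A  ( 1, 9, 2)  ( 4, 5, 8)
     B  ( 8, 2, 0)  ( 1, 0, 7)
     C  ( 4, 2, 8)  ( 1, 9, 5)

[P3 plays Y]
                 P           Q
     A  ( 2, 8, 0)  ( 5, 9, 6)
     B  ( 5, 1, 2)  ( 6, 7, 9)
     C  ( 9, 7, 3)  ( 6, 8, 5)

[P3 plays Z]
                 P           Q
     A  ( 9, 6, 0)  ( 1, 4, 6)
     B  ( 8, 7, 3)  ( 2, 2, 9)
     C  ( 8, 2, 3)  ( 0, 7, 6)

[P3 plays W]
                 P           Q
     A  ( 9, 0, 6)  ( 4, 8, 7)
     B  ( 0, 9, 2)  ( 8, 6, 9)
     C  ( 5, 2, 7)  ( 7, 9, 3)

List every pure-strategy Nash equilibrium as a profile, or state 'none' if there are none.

(A,P,X): not NE [P1→B gives 8>1; P3→W gives 6>2]
(A,P,Y): not NE [P1→C gives 9>2; P2→Q gives 9>8; P3→W gives 6>0]
(A,P,Z): not NE [P3→W gives 6>0]
(A,P,W): not NE [P2→Q gives 8>0]
(A,Q,X): not NE [P2→P gives 9>5]
(A,Q,Y): not NE [P1→C gives 6>5; P3→X gives 8>6]
(A,Q,Z): not NE [P1→B gives 2>1; P2→P gives 6>4; P3→X gives 8>6]
(A,Q,W): not NE [P1→B gives 8>4; P3→X gives 8>7]
(B,P,X): not NE [P3→Z gives 3>0]
(B,P,Y): not NE [P1→C gives 9>5; P2→Q gives 7>1; P3→Z gives 3>2]
(B,P,Z): not NE [P1→A gives 9>8]
(B,P,W): not NE [P1→A gives 9>0; P3→Z gives 3>2]
(B,Q,X): not NE [P1→A gives 4>1; P2→P gives 2>0; P3→W gives 9>7]
(B,Q,Y): NE
(B,Q,Z): not NE [P2→P gives 7>2]
(B,Q,W): not NE [P2→P gives 9>6]
(C,P,X): not NE [P1→B gives 8>4; P2→Q gives 9>2]
(C,P,Y): not NE [P2→Q gives 8>7; P3→X gives 8>3]
(C,P,Z): not NE [P1→A gives 9>8; P2→Q gives 7>2; P3→X gives 8>3]
(C,P,W): not NE [P1→A gives 9>5; P2→Q gives 9>2; P3→X gives 8>7]
(C,Q,X): not NE [P1→A gives 4>1; P3→Z gives 6>5]
(C,Q,Y): not NE [P3→Z gives 6>5]
(C,Q,Z): not NE [P1→B gives 2>0]
(C,Q,W): not NE [P1→B gives 8>7; P3→Z gives 6>3]

PSNE = {(B,Q,Y)}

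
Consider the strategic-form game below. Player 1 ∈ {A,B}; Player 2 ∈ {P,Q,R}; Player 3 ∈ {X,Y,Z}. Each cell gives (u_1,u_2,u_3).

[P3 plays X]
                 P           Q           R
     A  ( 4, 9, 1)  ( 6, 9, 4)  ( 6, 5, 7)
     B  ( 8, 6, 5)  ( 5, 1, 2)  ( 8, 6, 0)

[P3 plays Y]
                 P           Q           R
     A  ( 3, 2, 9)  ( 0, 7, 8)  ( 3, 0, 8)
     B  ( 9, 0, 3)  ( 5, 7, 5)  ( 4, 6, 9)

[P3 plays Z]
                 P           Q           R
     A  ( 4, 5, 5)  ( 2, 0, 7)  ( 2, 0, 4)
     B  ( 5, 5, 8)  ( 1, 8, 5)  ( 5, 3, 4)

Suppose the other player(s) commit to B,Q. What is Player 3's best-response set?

u_3(X vs B,Q) = 2
u_3(Y vs B,Q) = 5
u_3(Z vs B,Q) = 5
max payoff 5 at {Y,Z}

P3 best: {Y,Z}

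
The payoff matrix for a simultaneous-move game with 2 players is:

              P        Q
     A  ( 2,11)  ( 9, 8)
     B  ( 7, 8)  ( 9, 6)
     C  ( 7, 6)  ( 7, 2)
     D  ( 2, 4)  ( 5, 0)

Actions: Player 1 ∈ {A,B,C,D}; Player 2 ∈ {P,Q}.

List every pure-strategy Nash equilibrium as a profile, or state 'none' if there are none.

PSNE = {(B,P), (C,P)}

(A,P): not NE [P1→C gives 7>2]
(A,Q): not NE [P2→P gives 11>8]
(B,P): NE
(B,Q): not NE [P2→P gives 8>6]
(C,P): NE
(C,Q): not NE [P1→B gives 9>7; P2→P gives 6>2]
(D,P): not NE [P1→C gives 7>2]
(D,Q): not NE [P1→B gives 9>5; P2→P gives 4>0]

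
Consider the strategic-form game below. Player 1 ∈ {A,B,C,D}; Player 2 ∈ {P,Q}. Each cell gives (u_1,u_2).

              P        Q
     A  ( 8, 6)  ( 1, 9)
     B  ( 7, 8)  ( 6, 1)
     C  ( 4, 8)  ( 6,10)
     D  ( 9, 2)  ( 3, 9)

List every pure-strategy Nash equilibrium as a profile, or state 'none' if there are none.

NE set: (C,Q)

(A,P): not NE [P1→D gives 9>8; P2→Q gives 9>6]
(A,Q): not NE [P1→C gives 6>1]
(B,P): not NE [P1→D gives 9>7]
(B,Q): not NE [P2→P gives 8>1]
(C,P): not NE [P1→D gives 9>4; P2→Q gives 10>8]
(C,Q): NE
(D,P): not NE [P2→Q gives 9>2]
(D,Q): not NE [P1→C gives 6>3]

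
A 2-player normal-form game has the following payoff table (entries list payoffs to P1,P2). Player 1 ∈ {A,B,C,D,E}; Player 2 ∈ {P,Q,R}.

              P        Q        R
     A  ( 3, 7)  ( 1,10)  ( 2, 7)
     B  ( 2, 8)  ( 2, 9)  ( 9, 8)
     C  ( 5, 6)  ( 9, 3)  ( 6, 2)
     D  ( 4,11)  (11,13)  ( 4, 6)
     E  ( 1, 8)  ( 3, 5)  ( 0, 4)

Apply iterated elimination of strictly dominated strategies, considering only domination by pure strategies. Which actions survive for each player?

P1 drop A (C beats it: P:5>3 Q:9>1 R:6>2)
P1 drop E (C beats it: P:5>1 Q:9>3 R:6>0)
P2 drop R (Q beats it: B:9>8 C:3>2 D:13>6)
P1 drop B (C beats it: P:5>2 Q:9>2)
P1→{C,D} P2→{P,Q}

Survivors P1:{C,D} P2:{P,Q}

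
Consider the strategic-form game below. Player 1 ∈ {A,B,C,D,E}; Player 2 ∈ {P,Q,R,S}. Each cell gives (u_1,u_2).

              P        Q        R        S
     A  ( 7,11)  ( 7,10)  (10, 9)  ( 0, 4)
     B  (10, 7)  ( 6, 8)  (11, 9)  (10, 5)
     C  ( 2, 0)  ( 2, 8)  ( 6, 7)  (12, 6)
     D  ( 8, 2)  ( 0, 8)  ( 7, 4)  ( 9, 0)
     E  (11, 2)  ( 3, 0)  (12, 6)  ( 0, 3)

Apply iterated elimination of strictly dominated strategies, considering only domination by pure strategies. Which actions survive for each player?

Survivors P1:{A,B,E} P2:{P,Q,R}

P1 drop D (B beats it: P:10>8 Q:6>0 R:11>7 S:10>9)
P2 drop S (R beats it: A:9>4 B:9>5 C:7>6 E:6>3)
P1 drop C (A beats it: P:7>2 Q:7>2 R:10>6)
P1→{A,B,E} P2→{P,Q,R}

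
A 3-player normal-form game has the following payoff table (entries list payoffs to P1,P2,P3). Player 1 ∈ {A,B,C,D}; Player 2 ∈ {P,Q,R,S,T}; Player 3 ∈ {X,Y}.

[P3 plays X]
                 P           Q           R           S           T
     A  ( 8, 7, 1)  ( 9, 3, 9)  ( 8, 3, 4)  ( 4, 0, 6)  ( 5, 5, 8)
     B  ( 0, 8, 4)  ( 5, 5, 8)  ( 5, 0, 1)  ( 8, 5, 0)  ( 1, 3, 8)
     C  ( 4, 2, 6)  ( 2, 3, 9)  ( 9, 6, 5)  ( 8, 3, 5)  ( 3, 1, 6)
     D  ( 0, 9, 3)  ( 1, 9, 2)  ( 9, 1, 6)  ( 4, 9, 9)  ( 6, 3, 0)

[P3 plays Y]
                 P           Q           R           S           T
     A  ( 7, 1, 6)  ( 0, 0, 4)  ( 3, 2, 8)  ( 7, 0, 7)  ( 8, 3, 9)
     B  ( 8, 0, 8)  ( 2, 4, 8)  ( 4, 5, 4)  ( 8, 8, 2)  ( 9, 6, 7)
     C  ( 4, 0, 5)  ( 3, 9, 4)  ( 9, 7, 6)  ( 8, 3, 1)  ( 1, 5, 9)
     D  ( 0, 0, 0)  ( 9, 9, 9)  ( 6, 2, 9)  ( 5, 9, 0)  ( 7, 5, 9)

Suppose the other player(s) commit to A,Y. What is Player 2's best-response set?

argmax u_2 = {T}

u_2(P vs A,Y) = 1
u_2(Q vs A,Y) = 0
u_2(R vs A,Y) = 2
u_2(S vs A,Y) = 0
u_2(T vs A,Y) = 3
max payoff 3 at {T}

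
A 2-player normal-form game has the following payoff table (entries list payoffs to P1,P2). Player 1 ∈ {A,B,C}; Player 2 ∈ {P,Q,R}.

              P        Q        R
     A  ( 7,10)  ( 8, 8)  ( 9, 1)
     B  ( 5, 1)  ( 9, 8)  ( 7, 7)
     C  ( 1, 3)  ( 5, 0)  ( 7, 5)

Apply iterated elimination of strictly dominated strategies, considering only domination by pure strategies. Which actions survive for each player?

IESDS → P1:{A,B} P2:{P,Q}

P1 drop C (A beats it: P:7>1 Q:8>5 R:9>7)
P2 drop R (Q beats it: A:8>1 B:8>7)
P1→{A,B} P2→{P,Q}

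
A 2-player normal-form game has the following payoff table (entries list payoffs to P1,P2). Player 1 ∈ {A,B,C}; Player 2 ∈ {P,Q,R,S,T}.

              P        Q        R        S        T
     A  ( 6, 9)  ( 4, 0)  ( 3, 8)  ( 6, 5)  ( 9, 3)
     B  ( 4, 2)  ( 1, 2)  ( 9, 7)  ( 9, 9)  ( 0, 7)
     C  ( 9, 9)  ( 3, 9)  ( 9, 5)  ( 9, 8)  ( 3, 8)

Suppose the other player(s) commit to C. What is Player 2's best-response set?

argmax u_2 = {P,Q}

u_2(P vs C) = 9
u_2(Q vs C) = 9
u_2(R vs C) = 5
u_2(S vs C) = 8
u_2(T vs C) = 8
max payoff 9 at {P,Q}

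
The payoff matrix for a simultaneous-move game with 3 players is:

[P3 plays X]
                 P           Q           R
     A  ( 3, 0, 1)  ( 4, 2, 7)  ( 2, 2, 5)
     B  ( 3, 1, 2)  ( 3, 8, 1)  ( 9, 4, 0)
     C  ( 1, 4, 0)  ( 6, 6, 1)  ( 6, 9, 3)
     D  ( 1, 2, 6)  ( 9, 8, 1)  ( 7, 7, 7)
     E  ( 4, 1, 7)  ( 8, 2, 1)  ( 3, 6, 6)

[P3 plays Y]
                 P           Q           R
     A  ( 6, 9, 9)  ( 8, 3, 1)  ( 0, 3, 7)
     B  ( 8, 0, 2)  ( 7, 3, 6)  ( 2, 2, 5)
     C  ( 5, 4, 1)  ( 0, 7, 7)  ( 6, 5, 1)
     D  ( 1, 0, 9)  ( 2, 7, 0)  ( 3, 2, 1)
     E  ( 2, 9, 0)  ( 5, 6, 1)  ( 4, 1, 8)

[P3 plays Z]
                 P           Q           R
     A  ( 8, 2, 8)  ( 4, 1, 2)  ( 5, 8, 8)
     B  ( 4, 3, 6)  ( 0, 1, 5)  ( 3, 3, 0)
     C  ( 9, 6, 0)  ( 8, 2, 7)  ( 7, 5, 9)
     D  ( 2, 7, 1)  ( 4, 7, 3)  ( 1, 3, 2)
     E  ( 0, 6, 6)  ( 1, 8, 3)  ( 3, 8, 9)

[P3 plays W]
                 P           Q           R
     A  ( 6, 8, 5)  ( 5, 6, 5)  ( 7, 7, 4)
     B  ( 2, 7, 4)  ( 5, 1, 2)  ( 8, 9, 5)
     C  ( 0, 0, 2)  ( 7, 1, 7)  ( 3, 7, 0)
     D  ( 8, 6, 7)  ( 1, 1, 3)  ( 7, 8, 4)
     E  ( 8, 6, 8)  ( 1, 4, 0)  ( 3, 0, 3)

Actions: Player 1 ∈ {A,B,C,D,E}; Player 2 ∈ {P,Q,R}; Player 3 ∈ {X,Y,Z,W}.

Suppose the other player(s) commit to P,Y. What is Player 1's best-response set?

argmax u_1 = {B}

u_1(A vs P,Y) = 6
u_1(B vs P,Y) = 8
u_1(C vs P,Y) = 5
u_1(D vs P,Y) = 1
u_1(E vs P,Y) = 2
max payoff 8 at {B}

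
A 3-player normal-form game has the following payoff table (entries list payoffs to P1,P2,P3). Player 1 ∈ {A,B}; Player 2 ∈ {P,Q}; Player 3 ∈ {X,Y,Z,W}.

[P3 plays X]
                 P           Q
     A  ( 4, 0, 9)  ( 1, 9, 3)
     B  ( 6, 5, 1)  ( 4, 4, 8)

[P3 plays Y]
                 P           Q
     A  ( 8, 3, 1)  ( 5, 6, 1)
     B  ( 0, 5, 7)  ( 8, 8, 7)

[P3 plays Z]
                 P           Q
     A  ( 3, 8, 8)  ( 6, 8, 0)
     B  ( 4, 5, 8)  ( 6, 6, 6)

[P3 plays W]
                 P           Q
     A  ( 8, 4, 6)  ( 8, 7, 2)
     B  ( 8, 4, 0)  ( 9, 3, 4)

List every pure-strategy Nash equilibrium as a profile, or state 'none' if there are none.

Equilibria: none

(A,P,X): not NE [P1→B gives 6>4; P2→Q gives 9>0]
(A,P,Y): not NE [P2→Q gives 6>3; P3→X gives 9>1]
(A,P,Z): not NE [P1→B gives 4>3; P3→X gives 9>8]
(A,P,W): not NE [P2→Q gives 7>4; P3→X gives 9>6]
(A,Q,X): not NE [P1→B gives 4>1]
(A,Q,Y): not NE [P1→B gives 8>5; P3→X gives 3>1]
(A,Q,Z): not NE [P3→X gives 3>0]
(A,Q,W): not NE [P1→B gives 9>8; P3→X gives 3>2]
(B,P,X): not NE [P3→Z gives 8>1]
(B,P,Y): not NE [P1→A gives 8>0; P2→Q gives 8>5; P3→Z gives 8>7]
(B,P,Z): not NE [P2→Q gives 6>5]
(B,P,W): not NE [P3→Z gives 8>0]
(B,Q,X): not NE [P2→P gives 5>4]
(B,Q,Y): not NE [P3→X gives 8>7]
(B,Q,Z): not NE [P3→X gives 8>6]
(B,Q,W): not NE [P2→P gives 4>3; P3→X gives 8>4]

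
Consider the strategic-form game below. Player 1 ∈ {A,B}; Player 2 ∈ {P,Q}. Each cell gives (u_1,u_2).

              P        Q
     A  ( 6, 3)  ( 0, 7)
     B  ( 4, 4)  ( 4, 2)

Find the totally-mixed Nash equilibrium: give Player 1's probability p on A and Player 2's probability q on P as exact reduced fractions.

P1 indiff ⇒ q·6+(1-q)·0 = q·4+(1-q)·4 ⇒ q(2) = (1-q)(4) ⇒ q = 2/3
P2 indiff ⇒ p·3+(1-p)·4 = p·7+(1-p)·2 ⇒ p(-4) = (1-p)(-2) ⇒ p = 1/3

P1 mixes 1/3 on A; P2 mixes 2/3 on P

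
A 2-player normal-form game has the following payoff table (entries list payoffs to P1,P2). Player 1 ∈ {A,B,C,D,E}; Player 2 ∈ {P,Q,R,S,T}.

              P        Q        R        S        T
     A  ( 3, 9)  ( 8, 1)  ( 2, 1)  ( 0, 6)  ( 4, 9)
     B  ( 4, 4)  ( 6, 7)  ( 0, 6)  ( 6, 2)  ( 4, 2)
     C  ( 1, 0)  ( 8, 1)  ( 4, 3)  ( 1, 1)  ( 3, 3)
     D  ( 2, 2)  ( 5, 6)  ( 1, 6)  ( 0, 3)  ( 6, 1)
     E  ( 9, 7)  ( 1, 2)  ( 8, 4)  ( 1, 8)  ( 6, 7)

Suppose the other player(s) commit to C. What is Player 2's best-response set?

P2 best: {R,T}

u_2(P vs C) = 0
u_2(Q vs C) = 1
u_2(R vs C) = 3
u_2(S vs C) = 1
u_2(T vs C) = 3
max payoff 3 at {R,T}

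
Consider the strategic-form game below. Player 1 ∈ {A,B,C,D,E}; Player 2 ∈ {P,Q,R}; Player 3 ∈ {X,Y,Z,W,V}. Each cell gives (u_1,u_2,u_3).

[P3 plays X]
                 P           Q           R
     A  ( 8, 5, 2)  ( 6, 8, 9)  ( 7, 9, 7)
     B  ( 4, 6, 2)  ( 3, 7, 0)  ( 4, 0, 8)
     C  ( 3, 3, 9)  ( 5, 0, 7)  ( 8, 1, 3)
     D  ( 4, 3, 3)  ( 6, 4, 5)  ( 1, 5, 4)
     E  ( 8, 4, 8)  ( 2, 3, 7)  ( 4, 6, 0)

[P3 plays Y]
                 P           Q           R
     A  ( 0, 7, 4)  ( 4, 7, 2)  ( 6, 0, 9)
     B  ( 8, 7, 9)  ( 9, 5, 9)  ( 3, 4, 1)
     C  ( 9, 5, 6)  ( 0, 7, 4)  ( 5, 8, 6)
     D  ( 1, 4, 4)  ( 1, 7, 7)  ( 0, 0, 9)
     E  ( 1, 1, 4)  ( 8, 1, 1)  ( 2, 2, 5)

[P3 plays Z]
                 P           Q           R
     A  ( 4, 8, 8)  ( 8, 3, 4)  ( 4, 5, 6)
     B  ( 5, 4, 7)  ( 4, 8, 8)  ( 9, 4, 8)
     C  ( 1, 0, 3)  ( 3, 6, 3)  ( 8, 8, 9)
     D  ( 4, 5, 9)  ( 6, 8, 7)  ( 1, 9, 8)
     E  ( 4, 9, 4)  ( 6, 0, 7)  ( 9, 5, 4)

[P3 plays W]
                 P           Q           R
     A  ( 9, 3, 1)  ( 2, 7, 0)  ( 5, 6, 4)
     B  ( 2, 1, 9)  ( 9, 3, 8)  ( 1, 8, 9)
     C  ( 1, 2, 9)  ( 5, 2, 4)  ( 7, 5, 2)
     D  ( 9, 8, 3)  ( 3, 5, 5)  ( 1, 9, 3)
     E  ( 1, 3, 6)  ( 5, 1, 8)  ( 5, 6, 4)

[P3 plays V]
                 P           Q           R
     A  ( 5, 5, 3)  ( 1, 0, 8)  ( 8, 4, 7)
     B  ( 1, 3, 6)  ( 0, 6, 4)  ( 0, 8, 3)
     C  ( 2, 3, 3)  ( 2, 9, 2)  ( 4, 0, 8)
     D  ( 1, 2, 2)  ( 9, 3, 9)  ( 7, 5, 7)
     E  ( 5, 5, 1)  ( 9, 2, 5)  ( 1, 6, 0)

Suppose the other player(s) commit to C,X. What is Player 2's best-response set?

P2 best: {P}

u_2(P vs C,X) = 3
u_2(Q vs C,X) = 0
u_2(R vs C,X) = 1
max payoff 3 at {P}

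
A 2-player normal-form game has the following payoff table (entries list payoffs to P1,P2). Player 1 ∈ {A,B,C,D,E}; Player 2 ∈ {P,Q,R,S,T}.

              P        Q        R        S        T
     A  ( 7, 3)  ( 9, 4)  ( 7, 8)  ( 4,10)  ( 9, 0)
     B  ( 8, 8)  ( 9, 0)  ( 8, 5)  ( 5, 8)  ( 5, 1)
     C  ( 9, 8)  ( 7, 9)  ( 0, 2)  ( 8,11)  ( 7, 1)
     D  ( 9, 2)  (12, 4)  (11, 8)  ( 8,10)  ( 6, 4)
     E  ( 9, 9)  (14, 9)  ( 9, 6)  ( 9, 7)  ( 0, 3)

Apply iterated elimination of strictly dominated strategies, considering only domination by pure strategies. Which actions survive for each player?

Survivors P1:{C,D,E} P2:{P,Q,S}

P1 drop B (D beats it: P:9>8 Q:12>9 R:11>8 S:8>5 T:6>5)
P2 drop R (S beats it: A:10>8 C:11>2 D:10>8 E:7>6)
P2 drop T (S beats it: A:10>0 C:11>1 D:10>4 E:7>3)
P1 drop A (D beats it: P:9>7 Q:12>9 S:8>4)
P1→{C,D,E} P2→{P,Q,S}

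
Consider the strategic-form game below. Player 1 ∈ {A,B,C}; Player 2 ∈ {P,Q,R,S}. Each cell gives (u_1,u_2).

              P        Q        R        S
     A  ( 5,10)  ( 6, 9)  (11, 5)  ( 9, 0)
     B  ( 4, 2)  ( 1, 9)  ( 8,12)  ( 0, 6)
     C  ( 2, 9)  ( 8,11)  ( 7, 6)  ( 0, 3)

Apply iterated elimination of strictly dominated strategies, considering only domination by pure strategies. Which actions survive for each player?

P1 drop B (A beats it: P:5>4 Q:6>1 R:11>8 S:9>0)
P2 drop R (P beats it: A:10>5 C:9>6)
P2 drop S (P beats it: A:10>0 C:9>3)
P1→{A,C} P2→{P,Q}

Survivors P1:{A,C} P2:{P,Q}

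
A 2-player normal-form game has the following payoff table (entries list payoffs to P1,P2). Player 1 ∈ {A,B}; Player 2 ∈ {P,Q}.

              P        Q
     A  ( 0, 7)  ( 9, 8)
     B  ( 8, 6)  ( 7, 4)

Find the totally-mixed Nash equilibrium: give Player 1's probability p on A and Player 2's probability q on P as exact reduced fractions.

P1 indiff ⇒ q·0+(1-q)·9 = q·8+(1-q)·7 ⇒ q(-8) = (1-q)(-2) ⇒ q = 1/5
P2 indiff ⇒ p·7+(1-p)·6 = p·8+(1-p)·4 ⇒ p(-1) = (1-p)(-2) ⇒ p = 2/3

(p,q) = (2/3, 1/5)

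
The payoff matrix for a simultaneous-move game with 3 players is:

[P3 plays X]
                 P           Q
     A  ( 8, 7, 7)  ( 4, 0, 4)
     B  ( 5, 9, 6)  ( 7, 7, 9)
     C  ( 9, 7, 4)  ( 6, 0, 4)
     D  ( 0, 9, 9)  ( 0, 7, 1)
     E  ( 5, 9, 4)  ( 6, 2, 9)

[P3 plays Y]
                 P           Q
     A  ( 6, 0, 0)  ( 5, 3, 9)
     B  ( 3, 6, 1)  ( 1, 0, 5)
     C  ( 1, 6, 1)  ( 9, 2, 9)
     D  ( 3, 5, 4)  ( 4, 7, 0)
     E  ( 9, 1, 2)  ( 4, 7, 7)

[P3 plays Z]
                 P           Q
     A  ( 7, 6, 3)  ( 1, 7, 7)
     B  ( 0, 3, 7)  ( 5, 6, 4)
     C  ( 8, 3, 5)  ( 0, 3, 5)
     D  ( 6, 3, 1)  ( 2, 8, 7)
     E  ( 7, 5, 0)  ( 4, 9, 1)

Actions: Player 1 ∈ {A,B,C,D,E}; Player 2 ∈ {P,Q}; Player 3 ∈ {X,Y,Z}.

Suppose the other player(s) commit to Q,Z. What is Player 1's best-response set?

argmax u_1 = {B}

u_1(A vs Q,Z) = 1
u_1(B vs Q,Z) = 5
u_1(C vs Q,Z) = 0
u_1(D vs Q,Z) = 2
u_1(E vs Q,Z) = 4
max payoff 5 at {B}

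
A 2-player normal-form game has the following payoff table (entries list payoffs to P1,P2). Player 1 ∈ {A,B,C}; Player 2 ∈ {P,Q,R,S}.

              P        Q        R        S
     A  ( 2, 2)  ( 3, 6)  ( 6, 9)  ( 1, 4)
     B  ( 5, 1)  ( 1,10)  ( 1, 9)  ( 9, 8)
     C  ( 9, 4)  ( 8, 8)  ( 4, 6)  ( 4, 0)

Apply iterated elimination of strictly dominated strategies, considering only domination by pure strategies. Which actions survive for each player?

P2 drop P (Q beats it: A:6>2 B:10>1 C:8>4)
P2 drop S (Q beats it: A:6>4 B:10>8 C:8>0)
P1 drop B (A beats it: Q:3>1 R:6>1)
P1→{A,C} P2→{Q,R}

Remaining: P1:{A,C} P2:{Q,R}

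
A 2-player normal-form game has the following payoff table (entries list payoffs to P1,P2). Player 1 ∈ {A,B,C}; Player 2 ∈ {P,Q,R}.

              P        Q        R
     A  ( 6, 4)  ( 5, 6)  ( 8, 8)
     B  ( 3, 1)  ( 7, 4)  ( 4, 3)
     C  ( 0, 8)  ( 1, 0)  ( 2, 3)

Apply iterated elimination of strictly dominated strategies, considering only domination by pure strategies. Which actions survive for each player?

IESDS → P1:{A,B} P2:{Q,R}

P1 drop C (A beats it: P:6>0 Q:5>1 R:8>2)
P2 drop P (Q beats it: A:6>4 B:4>1)
P1→{A,B} P2→{Q,R}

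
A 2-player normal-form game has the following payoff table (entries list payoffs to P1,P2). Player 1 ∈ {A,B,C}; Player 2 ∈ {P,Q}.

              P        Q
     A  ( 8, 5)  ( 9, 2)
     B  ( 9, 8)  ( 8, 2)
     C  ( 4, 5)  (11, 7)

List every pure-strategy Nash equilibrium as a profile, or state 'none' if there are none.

(A,P): not NE [P1→B gives 9>8]
(A,Q): not NE [P1→C gives 11>9; P2→P gives 5>2]
(B,P): NE
(B,Q): not NE [P1→C gives 11>8; P2→P gives 8>2]
(C,P): not NE [P1→B gives 9>4; P2→Q gives 7>5]
(C,Q): NE

PSNE = {(B,P), (C,Q)}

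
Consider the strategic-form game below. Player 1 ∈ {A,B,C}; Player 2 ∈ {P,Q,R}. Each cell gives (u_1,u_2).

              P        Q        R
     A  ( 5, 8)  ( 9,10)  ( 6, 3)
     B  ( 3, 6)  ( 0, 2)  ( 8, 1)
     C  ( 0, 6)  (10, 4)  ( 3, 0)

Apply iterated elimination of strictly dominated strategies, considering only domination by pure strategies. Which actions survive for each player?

Remaining: P1:{A,C} P2:{P,Q}

P2 drop R (P beats it: A:8>3 B:6>1 C:6>0)
P1 drop B (A beats it: P:5>3 Q:9>0)
P1→{A,C} P2→{P,Q}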